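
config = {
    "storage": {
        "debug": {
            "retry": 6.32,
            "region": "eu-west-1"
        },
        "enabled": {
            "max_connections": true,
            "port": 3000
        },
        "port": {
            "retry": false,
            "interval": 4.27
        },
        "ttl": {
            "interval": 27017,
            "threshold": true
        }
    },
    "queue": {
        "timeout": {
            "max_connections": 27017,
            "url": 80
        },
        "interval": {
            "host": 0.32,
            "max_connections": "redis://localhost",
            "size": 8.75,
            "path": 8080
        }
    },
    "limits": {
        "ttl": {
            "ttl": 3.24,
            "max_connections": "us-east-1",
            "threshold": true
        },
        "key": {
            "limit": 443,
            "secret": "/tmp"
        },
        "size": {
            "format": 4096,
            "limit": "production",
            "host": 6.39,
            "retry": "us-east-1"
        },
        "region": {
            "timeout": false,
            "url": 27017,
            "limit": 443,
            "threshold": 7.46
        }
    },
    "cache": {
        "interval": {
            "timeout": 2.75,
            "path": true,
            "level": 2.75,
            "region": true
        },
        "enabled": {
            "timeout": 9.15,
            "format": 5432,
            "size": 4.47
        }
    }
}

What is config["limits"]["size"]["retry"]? "us-east-1"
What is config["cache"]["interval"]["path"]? True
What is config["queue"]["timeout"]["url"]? 80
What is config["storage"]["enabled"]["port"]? 3000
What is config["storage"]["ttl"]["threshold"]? True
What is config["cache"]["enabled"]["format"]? 5432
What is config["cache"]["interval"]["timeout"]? 2.75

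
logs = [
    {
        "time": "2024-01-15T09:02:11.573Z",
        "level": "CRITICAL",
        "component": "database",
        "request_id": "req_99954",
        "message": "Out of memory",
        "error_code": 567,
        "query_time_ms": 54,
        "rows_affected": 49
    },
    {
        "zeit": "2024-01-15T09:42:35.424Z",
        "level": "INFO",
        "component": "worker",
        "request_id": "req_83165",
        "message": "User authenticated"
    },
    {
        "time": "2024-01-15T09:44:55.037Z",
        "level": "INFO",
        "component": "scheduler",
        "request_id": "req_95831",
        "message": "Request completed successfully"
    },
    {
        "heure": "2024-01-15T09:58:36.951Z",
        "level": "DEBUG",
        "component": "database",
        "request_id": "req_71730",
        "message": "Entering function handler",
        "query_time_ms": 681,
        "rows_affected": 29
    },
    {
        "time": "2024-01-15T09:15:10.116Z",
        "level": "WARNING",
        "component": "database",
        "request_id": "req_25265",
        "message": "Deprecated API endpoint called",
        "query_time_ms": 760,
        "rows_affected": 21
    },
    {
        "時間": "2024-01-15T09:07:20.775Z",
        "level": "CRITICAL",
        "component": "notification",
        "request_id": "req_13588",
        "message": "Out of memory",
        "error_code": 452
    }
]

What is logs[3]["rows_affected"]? 29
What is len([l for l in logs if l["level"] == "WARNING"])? 1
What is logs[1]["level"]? "INFO"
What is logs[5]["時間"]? "2024-01-15T09:07:20.775Z"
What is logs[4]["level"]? "WARNING"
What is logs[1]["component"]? "worker"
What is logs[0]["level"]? "CRITICAL"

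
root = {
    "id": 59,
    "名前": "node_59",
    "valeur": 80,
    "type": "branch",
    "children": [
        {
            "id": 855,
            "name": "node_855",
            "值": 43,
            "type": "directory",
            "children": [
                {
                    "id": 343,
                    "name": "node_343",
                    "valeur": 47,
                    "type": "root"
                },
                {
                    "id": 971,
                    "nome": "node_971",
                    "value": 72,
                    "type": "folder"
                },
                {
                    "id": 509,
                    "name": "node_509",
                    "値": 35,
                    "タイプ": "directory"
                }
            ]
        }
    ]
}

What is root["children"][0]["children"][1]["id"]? 971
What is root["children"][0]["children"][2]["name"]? "node_509"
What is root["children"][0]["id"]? 855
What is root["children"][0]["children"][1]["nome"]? "node_971"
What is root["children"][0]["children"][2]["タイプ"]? "directory"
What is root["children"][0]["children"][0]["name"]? "node_343"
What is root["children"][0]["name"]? "node_855"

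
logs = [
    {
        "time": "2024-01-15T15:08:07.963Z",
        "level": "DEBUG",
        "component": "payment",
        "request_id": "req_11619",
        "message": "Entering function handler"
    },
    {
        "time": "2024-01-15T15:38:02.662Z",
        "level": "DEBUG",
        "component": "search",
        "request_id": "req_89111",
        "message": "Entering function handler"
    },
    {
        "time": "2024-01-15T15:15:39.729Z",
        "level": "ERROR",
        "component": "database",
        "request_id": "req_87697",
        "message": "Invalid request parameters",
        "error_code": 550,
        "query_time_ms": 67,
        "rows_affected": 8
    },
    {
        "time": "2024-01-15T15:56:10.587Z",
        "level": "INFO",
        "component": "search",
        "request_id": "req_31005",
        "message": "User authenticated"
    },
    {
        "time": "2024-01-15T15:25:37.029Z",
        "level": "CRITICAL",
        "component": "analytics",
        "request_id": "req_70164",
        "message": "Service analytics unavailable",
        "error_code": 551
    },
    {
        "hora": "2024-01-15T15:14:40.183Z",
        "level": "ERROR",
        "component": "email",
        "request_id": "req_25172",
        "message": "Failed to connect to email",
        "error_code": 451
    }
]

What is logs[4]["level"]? "CRITICAL"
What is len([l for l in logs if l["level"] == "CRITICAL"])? 1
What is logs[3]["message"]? "User authenticated"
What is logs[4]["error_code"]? 551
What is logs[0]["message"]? "Entering function handler"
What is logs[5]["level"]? "ERROR"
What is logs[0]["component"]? "payment"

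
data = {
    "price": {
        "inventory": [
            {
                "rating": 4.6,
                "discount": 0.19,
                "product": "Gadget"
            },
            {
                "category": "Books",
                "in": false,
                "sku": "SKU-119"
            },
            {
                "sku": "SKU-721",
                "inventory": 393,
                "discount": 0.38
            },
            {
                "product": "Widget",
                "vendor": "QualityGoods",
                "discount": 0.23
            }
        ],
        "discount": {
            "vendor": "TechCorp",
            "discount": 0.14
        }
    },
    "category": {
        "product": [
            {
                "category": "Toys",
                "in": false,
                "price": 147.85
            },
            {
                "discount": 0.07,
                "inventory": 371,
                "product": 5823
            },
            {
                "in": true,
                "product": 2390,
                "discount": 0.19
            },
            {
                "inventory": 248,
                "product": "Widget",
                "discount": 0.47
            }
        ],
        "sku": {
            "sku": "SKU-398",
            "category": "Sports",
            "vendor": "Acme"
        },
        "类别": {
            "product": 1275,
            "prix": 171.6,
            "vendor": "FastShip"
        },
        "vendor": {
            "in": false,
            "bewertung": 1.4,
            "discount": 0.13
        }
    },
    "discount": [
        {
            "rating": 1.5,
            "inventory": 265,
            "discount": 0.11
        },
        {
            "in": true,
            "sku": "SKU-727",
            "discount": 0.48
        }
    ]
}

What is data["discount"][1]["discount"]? 0.48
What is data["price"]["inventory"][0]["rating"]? 4.6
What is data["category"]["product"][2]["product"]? 2390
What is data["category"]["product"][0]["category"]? "Toys"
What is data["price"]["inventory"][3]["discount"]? 0.23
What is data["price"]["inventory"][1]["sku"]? "SKU-119"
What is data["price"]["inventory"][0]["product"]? "Gadget"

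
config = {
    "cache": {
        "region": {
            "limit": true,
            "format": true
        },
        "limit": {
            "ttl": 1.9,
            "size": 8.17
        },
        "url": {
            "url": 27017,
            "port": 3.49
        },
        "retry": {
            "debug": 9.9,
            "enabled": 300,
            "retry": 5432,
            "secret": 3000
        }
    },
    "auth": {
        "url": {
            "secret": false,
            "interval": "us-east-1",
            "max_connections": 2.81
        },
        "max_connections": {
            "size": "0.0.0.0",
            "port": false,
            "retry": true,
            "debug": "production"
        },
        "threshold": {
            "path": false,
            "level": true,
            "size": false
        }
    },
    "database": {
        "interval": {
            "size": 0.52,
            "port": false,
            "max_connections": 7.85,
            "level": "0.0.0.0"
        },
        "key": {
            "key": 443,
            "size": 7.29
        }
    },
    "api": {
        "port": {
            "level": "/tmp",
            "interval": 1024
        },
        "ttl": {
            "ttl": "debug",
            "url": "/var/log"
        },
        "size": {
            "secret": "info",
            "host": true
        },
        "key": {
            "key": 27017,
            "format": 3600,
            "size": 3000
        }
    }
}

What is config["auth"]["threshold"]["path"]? False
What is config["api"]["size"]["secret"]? "info"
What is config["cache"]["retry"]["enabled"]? 300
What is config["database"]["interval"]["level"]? "0.0.0.0"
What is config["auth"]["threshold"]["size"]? False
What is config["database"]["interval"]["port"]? False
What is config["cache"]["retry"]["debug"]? 9.9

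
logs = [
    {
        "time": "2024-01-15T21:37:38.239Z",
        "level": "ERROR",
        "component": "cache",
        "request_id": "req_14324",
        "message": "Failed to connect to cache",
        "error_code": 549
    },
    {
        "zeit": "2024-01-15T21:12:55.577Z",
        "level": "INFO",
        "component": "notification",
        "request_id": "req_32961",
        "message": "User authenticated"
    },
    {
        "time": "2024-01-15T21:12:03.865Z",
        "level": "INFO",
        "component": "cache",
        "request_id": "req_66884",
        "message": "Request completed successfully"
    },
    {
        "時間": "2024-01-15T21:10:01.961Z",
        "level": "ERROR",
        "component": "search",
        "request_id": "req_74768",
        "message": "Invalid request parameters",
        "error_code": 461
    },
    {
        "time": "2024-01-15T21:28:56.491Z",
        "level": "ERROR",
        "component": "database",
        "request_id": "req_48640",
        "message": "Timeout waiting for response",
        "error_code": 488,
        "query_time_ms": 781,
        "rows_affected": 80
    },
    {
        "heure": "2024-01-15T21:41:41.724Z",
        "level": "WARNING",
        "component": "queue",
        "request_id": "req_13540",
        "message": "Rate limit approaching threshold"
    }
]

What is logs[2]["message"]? "Request completed successfully"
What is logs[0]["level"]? "ERROR"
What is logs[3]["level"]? "ERROR"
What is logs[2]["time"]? "2024-01-15T21:12:03.865Z"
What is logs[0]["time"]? "2024-01-15T21:37:38.239Z"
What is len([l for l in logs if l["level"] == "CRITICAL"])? 0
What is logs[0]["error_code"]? 549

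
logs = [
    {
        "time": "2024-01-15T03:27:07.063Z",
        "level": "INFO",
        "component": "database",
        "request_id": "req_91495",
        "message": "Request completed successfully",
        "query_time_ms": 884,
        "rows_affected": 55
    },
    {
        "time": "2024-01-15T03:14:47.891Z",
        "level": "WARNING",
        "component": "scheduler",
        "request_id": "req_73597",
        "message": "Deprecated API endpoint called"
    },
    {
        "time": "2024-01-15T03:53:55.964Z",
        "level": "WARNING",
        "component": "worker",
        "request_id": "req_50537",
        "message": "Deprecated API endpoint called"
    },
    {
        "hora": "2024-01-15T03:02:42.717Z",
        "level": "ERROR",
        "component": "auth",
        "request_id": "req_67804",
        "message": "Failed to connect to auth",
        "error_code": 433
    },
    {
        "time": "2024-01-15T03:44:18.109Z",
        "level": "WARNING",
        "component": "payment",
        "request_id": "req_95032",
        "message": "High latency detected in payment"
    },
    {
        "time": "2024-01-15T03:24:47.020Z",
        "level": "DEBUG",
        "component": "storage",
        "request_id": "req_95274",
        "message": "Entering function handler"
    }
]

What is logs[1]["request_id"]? "req_73597"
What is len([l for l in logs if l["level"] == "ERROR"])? 1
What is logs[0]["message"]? "Request completed successfully"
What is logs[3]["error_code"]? 433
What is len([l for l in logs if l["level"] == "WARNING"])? 3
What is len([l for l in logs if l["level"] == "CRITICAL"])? 0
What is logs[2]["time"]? "2024-01-15T03:53:55.964Z"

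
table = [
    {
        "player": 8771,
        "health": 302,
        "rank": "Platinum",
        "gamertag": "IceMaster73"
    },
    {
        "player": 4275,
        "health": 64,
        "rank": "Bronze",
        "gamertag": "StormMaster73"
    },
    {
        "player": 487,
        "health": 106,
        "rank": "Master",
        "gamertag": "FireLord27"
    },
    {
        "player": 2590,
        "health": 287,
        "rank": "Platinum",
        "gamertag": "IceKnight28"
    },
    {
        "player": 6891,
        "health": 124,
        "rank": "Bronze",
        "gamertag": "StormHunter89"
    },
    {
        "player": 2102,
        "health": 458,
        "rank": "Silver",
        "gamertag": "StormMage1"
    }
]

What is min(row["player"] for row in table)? 487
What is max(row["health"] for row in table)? 458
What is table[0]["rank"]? "Platinum"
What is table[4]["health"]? 124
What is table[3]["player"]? 2590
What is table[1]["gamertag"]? "StormMaster73"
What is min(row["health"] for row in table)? 64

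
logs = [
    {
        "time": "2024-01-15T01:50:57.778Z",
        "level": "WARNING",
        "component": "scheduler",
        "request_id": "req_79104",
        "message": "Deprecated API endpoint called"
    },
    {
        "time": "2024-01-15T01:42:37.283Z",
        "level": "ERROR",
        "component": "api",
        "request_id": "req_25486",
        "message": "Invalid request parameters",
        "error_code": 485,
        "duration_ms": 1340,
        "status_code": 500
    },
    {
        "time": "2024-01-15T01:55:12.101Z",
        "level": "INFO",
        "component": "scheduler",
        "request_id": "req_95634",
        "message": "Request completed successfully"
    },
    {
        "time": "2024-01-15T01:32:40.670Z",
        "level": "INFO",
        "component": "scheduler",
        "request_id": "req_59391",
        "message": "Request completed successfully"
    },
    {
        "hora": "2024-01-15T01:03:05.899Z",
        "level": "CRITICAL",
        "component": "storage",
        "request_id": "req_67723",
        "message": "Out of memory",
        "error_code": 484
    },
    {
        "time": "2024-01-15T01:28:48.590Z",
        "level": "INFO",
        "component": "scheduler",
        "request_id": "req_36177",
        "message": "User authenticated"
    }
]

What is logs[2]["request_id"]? "req_95634"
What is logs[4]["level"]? "CRITICAL"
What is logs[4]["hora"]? "2024-01-15T01:03:05.899Z"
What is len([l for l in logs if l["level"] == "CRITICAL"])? 1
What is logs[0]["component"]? "scheduler"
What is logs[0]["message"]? "Deprecated API endpoint called"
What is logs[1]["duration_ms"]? 1340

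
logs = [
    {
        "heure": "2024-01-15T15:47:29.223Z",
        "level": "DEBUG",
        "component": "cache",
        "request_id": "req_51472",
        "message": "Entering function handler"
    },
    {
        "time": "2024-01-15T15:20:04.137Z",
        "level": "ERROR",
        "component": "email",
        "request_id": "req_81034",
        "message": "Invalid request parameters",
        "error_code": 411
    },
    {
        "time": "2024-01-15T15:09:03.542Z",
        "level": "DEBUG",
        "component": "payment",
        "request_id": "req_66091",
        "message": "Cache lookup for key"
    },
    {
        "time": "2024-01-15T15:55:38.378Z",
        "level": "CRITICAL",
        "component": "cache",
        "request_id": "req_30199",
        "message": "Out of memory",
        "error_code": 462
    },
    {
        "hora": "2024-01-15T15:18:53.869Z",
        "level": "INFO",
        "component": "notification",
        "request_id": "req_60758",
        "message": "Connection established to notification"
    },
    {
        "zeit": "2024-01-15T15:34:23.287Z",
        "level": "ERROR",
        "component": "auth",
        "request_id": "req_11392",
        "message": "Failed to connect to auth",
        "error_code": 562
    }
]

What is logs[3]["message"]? "Out of memory"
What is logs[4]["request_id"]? "req_60758"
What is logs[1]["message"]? "Invalid request parameters"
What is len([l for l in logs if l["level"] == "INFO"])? 1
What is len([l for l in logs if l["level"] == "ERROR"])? 2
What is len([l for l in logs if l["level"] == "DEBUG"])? 2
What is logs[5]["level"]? "ERROR"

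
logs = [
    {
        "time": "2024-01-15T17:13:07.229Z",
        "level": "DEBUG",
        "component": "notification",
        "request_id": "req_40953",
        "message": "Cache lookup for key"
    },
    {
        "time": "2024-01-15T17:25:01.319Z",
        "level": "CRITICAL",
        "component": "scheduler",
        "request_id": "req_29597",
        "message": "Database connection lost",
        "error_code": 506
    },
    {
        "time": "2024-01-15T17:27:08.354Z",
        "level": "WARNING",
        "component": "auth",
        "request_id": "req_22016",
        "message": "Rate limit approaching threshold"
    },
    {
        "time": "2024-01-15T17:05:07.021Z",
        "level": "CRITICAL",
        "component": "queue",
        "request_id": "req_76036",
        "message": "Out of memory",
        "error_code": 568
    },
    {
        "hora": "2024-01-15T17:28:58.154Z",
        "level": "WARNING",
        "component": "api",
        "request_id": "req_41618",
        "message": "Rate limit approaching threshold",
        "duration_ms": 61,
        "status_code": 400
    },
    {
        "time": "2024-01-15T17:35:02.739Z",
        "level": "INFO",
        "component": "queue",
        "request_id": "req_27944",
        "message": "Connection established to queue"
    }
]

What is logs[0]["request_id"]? "req_40953"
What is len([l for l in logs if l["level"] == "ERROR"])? 0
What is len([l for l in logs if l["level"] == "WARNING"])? 2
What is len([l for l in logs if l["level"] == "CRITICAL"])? 2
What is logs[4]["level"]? "WARNING"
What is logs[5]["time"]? "2024-01-15T17:35:02.739Z"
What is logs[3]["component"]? "queue"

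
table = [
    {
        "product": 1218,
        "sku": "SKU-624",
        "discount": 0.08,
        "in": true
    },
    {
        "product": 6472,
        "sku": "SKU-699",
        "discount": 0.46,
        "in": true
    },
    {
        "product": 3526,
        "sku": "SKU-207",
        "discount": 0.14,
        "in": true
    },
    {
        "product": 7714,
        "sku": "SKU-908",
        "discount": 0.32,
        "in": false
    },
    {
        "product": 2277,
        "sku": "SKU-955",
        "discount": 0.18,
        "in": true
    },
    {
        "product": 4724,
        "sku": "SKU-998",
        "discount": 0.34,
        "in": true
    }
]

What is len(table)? 6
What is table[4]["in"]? True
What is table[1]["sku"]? "SKU-699"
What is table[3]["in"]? False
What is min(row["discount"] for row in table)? 0.08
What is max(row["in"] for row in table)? True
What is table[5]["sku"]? "SKU-998"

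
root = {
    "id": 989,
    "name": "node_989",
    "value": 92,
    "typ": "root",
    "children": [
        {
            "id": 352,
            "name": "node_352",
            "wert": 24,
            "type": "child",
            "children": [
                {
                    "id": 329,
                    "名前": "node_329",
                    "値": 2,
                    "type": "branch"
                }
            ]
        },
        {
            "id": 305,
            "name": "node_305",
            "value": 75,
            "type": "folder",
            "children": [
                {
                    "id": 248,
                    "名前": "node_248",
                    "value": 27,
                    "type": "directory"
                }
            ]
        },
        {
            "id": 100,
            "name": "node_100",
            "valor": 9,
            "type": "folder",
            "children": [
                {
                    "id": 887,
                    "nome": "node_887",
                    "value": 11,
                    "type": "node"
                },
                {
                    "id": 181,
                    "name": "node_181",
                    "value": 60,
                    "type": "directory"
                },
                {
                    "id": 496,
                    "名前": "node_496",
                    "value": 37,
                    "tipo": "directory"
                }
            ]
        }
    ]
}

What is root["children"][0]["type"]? "child"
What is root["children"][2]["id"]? 100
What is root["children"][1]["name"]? "node_305"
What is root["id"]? 989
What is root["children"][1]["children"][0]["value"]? 27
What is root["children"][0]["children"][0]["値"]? 2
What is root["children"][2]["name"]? "node_100"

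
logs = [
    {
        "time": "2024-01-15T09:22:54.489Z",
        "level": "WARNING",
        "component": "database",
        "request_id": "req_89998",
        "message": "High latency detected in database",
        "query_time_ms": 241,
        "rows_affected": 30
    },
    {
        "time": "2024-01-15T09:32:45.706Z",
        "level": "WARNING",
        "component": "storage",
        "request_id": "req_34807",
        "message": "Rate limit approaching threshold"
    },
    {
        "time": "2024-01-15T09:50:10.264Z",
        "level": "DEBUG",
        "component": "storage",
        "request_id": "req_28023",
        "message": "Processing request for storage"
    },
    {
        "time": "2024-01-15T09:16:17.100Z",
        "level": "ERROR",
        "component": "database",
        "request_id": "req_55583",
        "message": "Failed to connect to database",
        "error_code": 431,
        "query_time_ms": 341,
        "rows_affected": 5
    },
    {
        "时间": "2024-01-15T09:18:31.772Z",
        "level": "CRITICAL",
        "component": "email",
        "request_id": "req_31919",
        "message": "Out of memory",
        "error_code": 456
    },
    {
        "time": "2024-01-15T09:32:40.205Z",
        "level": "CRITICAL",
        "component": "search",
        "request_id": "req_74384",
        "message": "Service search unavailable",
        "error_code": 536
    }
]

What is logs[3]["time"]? "2024-01-15T09:16:17.100Z"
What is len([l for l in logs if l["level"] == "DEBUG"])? 1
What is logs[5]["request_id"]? "req_74384"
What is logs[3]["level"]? "ERROR"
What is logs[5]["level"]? "CRITICAL"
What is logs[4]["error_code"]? 456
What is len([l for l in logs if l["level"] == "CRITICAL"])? 2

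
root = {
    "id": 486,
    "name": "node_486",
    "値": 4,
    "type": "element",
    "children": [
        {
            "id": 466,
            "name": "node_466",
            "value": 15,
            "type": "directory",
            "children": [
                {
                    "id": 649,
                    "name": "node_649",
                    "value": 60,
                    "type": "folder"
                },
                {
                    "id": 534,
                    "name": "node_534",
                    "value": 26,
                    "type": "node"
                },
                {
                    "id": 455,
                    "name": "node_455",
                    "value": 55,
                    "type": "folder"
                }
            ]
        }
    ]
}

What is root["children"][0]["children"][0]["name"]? "node_649"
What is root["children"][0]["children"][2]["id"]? 455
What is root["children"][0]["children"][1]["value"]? 26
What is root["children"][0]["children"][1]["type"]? "node"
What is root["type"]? "element"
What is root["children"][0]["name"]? "node_466"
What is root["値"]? 4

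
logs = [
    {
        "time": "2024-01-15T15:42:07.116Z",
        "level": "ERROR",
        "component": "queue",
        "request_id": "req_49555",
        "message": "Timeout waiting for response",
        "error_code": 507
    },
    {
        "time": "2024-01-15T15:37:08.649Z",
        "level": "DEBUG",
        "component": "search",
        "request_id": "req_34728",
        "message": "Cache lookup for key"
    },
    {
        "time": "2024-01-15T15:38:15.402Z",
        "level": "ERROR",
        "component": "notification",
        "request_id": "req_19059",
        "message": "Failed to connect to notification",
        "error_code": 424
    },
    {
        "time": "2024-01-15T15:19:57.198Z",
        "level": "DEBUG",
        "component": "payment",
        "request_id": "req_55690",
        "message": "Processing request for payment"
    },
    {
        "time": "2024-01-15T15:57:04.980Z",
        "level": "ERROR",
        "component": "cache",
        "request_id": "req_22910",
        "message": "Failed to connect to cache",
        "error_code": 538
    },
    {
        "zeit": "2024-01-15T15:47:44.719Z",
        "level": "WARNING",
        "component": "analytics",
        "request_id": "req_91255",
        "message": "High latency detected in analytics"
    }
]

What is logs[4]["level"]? "ERROR"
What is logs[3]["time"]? "2024-01-15T15:19:57.198Z"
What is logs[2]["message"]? "Failed to connect to notification"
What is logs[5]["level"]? "WARNING"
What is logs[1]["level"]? "DEBUG"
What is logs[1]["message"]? "Cache lookup for key"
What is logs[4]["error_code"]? 538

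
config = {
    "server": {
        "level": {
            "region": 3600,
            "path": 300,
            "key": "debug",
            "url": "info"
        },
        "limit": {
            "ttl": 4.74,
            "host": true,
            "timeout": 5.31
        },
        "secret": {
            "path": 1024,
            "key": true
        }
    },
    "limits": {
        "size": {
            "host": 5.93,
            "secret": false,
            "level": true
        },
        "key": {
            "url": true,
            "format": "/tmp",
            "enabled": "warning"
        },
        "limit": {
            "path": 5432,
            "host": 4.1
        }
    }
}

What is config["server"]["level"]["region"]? 3600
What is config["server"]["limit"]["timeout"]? 5.31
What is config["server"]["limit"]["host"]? True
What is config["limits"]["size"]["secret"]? False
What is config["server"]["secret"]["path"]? 1024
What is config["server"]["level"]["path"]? 300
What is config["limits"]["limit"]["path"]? 5432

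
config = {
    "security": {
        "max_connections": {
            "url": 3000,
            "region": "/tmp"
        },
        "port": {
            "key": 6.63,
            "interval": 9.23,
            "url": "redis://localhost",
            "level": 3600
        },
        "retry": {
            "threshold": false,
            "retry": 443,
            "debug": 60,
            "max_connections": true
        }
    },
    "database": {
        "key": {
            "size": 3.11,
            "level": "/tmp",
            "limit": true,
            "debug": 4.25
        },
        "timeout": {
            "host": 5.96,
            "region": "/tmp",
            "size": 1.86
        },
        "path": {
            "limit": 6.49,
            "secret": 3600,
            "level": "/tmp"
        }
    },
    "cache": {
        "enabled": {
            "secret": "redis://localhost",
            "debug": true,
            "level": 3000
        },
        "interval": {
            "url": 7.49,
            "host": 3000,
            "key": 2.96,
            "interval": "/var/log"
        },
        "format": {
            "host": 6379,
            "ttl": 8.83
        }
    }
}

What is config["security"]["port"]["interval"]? 9.23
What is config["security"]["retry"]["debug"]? 60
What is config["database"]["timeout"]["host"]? 5.96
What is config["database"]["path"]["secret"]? 3600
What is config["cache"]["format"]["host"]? 6379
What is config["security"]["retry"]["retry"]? 443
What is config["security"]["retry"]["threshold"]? False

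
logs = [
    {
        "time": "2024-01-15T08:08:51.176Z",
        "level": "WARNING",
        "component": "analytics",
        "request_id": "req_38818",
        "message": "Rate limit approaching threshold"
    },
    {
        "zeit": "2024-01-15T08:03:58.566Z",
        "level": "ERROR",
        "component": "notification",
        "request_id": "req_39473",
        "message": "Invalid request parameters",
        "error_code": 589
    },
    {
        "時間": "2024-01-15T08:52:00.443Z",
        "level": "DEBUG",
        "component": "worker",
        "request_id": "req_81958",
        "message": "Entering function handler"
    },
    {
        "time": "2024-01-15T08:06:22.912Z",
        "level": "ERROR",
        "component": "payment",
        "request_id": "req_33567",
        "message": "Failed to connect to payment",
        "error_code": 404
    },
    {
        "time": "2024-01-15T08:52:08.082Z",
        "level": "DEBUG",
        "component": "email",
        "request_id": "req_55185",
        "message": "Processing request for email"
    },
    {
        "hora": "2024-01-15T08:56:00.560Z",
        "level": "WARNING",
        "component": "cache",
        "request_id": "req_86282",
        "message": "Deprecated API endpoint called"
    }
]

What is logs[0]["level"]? "WARNING"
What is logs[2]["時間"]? "2024-01-15T08:52:00.443Z"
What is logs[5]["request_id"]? "req_86282"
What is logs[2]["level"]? "DEBUG"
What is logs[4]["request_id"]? "req_55185"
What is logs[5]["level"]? "WARNING"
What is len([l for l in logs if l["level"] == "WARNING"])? 2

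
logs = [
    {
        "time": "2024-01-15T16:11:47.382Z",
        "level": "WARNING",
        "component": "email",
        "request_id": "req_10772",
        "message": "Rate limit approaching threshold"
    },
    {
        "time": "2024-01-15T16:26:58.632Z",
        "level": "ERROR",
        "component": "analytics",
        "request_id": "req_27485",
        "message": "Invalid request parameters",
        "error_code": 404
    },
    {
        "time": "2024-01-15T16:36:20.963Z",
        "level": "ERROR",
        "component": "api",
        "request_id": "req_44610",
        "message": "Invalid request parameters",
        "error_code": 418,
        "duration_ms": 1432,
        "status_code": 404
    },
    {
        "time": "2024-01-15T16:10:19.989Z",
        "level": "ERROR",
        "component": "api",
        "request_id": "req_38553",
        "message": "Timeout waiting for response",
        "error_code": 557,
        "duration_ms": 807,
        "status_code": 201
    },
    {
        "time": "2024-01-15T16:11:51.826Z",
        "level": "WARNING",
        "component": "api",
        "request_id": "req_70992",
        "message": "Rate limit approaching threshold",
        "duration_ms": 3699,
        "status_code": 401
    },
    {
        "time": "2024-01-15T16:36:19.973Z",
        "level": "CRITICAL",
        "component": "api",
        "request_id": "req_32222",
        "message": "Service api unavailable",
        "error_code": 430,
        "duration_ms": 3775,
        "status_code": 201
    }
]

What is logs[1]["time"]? "2024-01-15T16:26:58.632Z"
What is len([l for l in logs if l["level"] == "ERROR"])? 3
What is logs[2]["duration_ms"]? 1432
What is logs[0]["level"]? "WARNING"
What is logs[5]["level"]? "CRITICAL"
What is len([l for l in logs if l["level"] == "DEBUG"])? 0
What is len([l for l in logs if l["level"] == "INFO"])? 0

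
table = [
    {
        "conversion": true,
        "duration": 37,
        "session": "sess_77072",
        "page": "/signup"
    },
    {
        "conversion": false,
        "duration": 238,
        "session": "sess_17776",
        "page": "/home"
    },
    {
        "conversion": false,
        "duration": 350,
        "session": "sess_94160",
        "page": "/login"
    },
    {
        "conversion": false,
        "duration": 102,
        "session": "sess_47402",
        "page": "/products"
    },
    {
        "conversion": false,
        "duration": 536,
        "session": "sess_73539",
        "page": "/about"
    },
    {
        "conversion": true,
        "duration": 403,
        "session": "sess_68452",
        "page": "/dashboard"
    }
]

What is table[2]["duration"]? 350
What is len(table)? 6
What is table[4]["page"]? "/about"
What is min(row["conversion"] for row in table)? False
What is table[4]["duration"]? 536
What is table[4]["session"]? "sess_73539"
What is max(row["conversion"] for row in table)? True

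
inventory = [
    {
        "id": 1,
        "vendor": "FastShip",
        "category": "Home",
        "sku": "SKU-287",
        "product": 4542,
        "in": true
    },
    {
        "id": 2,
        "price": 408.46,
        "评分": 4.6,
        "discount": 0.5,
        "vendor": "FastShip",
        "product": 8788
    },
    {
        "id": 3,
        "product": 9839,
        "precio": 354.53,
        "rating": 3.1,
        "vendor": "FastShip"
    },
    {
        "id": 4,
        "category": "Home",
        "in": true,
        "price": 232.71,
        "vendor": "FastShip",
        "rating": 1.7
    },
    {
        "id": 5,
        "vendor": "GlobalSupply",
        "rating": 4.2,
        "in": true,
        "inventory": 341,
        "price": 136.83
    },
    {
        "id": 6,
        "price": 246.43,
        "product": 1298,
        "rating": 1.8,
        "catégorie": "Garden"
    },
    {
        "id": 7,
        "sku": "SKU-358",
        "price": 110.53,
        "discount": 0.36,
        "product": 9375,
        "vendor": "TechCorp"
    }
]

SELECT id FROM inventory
[1, 2, 3, 4, 5, 6, 7]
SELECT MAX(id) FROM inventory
7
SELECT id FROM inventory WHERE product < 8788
[1, 6]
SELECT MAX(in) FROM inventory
True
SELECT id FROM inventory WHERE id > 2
[3, 4, 5, 6, 7]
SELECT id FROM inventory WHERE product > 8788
[3, 7]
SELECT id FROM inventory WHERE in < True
[]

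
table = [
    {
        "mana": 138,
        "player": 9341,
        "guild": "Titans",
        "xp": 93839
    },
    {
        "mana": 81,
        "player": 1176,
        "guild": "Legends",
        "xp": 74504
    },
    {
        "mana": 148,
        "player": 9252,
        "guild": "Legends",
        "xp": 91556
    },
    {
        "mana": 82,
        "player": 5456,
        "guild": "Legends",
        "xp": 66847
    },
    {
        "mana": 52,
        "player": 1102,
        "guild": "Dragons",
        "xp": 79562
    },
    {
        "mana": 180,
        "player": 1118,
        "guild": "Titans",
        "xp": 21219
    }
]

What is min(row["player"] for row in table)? 1102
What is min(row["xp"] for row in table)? 21219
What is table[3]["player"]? 5456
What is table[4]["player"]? 1102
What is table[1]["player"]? 1176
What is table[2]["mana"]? 148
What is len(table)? 6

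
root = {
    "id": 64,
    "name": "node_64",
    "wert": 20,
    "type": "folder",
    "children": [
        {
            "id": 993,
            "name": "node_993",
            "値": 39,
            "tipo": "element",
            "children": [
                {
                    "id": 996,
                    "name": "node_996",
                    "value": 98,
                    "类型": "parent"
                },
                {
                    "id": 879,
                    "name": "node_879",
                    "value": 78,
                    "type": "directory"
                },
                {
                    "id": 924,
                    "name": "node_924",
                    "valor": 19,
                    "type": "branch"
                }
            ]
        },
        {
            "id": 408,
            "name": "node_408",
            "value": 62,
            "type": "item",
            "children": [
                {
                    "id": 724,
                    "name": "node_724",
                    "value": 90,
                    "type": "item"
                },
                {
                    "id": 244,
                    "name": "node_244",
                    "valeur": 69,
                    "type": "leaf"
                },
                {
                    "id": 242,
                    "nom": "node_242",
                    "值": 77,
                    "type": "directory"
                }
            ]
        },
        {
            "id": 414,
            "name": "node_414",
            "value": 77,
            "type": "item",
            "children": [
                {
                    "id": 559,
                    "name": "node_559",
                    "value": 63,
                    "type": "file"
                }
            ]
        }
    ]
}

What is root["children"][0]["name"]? "node_993"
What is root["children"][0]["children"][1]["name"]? "node_879"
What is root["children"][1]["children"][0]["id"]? 724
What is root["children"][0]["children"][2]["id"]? 924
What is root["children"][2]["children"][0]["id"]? 559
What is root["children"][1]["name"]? "node_408"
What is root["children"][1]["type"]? "item"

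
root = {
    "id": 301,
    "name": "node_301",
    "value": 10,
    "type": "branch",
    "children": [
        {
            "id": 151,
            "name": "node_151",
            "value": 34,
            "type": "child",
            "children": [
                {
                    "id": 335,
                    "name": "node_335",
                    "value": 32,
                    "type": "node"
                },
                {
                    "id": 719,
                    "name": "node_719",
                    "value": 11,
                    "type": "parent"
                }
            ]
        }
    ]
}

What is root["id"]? 301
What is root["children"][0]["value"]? 34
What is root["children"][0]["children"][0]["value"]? 32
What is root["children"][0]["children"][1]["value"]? 11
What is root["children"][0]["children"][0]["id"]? 335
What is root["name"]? "node_301"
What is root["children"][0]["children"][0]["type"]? "node"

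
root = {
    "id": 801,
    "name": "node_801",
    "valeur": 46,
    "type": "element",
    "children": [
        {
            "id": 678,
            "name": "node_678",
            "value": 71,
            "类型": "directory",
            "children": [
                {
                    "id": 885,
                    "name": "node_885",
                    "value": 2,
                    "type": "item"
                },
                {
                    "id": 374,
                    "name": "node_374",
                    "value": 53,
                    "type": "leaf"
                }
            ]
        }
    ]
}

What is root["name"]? "node_801"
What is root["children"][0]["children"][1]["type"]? "leaf"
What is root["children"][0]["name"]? "node_678"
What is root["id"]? 801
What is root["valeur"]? 46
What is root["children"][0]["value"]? 71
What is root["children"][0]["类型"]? "directory"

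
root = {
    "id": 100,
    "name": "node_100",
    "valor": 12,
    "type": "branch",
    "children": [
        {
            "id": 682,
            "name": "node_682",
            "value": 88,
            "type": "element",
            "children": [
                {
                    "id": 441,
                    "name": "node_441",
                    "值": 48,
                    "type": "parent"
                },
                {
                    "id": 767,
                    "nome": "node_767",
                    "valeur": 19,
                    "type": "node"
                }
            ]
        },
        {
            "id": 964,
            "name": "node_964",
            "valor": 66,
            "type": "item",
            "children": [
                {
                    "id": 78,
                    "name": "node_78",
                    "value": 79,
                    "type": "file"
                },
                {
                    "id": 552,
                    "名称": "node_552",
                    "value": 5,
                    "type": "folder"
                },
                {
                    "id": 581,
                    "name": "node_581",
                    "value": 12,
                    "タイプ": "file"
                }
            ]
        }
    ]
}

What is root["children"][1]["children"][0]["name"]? "node_78"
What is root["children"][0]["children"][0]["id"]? 441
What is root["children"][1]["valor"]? 66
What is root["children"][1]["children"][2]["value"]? 12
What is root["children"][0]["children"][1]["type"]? "node"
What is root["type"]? "branch"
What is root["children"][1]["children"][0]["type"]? "file"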